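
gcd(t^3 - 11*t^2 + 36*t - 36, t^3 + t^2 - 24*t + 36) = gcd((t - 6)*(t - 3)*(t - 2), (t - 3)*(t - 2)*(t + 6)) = t^2 - 5*t + 6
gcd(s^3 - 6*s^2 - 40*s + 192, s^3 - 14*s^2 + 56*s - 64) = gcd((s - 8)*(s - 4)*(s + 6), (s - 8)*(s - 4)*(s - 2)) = s^2 - 12*s + 32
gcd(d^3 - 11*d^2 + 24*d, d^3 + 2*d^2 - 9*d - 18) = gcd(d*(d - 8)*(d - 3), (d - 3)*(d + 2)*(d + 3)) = d - 3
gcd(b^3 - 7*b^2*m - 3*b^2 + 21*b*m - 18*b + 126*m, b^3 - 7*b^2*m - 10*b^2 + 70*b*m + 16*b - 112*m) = b - 7*m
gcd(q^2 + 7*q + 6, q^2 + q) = q + 1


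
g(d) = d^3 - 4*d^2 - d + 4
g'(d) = 3*d^2 - 8*d - 1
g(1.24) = -1.48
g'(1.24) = -6.31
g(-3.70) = -97.71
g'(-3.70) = 69.67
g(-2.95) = -53.53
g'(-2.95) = 48.71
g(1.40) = -2.50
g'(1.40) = -6.32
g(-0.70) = 2.40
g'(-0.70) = 6.07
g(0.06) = 3.93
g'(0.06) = -1.47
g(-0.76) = 2.01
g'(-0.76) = 6.81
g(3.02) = -7.96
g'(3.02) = 2.20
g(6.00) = 70.00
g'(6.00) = 59.00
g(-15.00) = -4256.00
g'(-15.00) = 794.00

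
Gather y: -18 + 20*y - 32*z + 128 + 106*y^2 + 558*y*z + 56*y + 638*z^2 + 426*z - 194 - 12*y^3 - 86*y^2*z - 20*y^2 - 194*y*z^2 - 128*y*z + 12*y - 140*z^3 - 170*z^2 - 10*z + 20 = -12*y^3 + y^2*(86 - 86*z) + y*(-194*z^2 + 430*z + 88) - 140*z^3 + 468*z^2 + 384*z - 64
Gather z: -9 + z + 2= z - 7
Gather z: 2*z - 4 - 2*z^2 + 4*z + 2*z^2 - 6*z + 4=0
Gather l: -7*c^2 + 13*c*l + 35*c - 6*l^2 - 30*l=-7*c^2 + 35*c - 6*l^2 + l*(13*c - 30)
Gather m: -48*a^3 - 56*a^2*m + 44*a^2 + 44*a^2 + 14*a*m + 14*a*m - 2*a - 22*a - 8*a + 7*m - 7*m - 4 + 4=-48*a^3 + 88*a^2 - 32*a + m*(-56*a^2 + 28*a)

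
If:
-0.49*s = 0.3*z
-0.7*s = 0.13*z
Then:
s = 0.00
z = 0.00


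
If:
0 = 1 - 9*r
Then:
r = 1/9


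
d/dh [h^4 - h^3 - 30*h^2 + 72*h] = 4*h^3 - 3*h^2 - 60*h + 72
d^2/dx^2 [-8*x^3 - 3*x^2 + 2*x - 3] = -48*x - 6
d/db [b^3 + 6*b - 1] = 3*b^2 + 6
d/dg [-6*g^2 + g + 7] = 1 - 12*g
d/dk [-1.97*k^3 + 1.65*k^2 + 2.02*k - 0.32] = -5.91*k^2 + 3.3*k + 2.02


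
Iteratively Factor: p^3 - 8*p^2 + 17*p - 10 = (p - 1)*(p^2 - 7*p + 10) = (p - 2)*(p - 1)*(p - 5)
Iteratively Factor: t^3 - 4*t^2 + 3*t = (t - 3)*(t^2 - t) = (t - 3)*(t - 1)*(t)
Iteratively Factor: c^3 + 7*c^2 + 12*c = (c + 3)*(c^2 + 4*c) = c*(c + 3)*(c + 4)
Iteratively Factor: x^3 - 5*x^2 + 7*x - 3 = (x - 1)*(x^2 - 4*x + 3) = (x - 3)*(x - 1)*(x - 1)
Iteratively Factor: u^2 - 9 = (u - 3)*(u + 3)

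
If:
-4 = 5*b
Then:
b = -4/5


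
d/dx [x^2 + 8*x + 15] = 2*x + 8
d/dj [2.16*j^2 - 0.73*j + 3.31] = 4.32*j - 0.73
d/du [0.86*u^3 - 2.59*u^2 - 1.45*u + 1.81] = 2.58*u^2 - 5.18*u - 1.45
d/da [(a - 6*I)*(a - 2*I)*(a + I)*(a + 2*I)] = 4*a^3 - 15*I*a^2 + 20*a - 20*I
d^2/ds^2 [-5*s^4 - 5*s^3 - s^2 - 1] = -60*s^2 - 30*s - 2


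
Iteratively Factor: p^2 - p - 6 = (p + 2)*(p - 3)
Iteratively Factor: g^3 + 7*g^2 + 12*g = (g)*(g^2 + 7*g + 12) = g*(g + 3)*(g + 4)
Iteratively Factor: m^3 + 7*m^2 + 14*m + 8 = (m + 2)*(m^2 + 5*m + 4) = (m + 1)*(m + 2)*(m + 4)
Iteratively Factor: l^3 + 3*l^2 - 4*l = (l + 4)*(l^2 - l) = l*(l + 4)*(l - 1)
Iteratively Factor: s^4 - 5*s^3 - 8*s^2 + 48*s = (s)*(s^3 - 5*s^2 - 8*s + 48) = s*(s + 3)*(s^2 - 8*s + 16) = s*(s - 4)*(s + 3)*(s - 4)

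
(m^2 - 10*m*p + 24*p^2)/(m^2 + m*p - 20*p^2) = (m - 6*p)/(m + 5*p)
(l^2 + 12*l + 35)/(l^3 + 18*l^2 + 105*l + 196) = (l + 5)/(l^2 + 11*l + 28)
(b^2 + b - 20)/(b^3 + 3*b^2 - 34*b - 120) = (b - 4)/(b^2 - 2*b - 24)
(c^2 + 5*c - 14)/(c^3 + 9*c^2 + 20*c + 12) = (c^2 + 5*c - 14)/(c^3 + 9*c^2 + 20*c + 12)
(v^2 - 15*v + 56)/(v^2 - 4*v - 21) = (v - 8)/(v + 3)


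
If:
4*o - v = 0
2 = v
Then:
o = 1/2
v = 2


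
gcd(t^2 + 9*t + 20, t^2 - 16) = t + 4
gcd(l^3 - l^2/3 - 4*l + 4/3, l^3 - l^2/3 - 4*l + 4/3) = l^3 - l^2/3 - 4*l + 4/3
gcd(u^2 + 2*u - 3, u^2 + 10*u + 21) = u + 3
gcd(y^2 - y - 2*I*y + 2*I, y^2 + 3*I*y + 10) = y - 2*I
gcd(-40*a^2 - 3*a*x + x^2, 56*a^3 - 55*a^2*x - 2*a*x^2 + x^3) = -8*a + x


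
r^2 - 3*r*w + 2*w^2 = (r - 2*w)*(r - w)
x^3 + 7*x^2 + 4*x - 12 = (x - 1)*(x + 2)*(x + 6)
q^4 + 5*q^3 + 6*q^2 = q^2*(q + 2)*(q + 3)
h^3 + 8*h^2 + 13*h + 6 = (h + 1)^2*(h + 6)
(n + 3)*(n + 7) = n^2 + 10*n + 21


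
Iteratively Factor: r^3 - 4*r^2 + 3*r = (r - 3)*(r^2 - r) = r*(r - 3)*(r - 1)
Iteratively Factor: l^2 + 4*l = (l + 4)*(l)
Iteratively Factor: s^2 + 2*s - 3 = (s + 3)*(s - 1)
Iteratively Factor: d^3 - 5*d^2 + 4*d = (d - 1)*(d^2 - 4*d) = d*(d - 1)*(d - 4)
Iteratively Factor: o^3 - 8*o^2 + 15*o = (o - 3)*(o^2 - 5*o) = o*(o - 3)*(o - 5)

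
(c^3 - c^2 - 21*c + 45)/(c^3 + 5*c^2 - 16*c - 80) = (c^2 - 6*c + 9)/(c^2 - 16)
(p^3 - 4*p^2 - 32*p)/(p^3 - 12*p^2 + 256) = p/(p - 8)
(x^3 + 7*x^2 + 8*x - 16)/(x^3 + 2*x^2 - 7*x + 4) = (x + 4)/(x - 1)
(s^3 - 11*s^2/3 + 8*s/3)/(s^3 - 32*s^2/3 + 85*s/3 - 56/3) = s/(s - 7)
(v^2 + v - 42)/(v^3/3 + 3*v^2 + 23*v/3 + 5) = 3*(v^2 + v - 42)/(v^3 + 9*v^2 + 23*v + 15)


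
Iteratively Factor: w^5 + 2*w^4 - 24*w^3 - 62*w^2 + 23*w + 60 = (w + 4)*(w^4 - 2*w^3 - 16*w^2 + 2*w + 15) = (w - 5)*(w + 4)*(w^3 + 3*w^2 - w - 3) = (w - 5)*(w - 1)*(w + 4)*(w^2 + 4*w + 3) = (w - 5)*(w - 1)*(w + 3)*(w + 4)*(w + 1)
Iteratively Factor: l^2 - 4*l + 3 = (l - 1)*(l - 3)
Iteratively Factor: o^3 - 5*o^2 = (o - 5)*(o^2) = o*(o - 5)*(o)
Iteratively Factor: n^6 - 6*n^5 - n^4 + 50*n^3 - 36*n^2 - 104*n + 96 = (n - 1)*(n^5 - 5*n^4 - 6*n^3 + 44*n^2 + 8*n - 96) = (n - 1)*(n + 2)*(n^4 - 7*n^3 + 8*n^2 + 28*n - 48) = (n - 2)*(n - 1)*(n + 2)*(n^3 - 5*n^2 - 2*n + 24) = (n - 2)*(n - 1)*(n + 2)^2*(n^2 - 7*n + 12) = (n - 4)*(n - 2)*(n - 1)*(n + 2)^2*(n - 3)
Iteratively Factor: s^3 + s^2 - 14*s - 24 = (s + 2)*(s^2 - s - 12) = (s + 2)*(s + 3)*(s - 4)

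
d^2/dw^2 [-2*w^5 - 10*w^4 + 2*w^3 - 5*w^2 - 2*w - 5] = -40*w^3 - 120*w^2 + 12*w - 10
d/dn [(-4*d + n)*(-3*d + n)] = -7*d + 2*n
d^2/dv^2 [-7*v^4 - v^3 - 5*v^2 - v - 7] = -84*v^2 - 6*v - 10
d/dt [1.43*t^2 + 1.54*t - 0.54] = 2.86*t + 1.54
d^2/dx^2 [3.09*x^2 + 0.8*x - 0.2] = 6.18000000000000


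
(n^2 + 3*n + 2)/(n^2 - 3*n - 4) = (n + 2)/(n - 4)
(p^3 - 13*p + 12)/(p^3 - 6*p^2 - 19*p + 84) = (p - 1)/(p - 7)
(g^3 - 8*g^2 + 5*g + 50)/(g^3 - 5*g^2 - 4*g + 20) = (g - 5)/(g - 2)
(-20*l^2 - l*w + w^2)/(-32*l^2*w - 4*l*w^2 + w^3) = (-5*l + w)/(w*(-8*l + w))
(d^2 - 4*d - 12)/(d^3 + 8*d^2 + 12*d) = (d - 6)/(d*(d + 6))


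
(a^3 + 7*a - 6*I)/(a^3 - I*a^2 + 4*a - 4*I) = (a + 3*I)/(a + 2*I)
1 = 1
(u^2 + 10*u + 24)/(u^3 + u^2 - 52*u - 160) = (u + 6)/(u^2 - 3*u - 40)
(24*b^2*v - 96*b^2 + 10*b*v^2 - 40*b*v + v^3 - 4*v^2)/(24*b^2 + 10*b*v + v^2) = v - 4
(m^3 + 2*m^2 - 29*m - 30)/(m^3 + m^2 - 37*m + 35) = (m^2 + 7*m + 6)/(m^2 + 6*m - 7)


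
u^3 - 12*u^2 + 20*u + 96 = (u - 8)*(u - 6)*(u + 2)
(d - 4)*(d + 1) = d^2 - 3*d - 4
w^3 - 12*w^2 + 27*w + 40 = (w - 8)*(w - 5)*(w + 1)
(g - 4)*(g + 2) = g^2 - 2*g - 8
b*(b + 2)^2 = b^3 + 4*b^2 + 4*b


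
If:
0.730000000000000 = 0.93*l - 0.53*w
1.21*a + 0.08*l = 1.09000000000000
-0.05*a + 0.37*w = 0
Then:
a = 0.84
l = 0.85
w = 0.11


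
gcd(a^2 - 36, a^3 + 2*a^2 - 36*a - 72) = a^2 - 36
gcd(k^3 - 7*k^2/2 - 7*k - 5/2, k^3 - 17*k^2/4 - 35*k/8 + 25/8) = k - 5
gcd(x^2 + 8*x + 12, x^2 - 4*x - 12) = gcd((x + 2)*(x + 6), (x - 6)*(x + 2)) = x + 2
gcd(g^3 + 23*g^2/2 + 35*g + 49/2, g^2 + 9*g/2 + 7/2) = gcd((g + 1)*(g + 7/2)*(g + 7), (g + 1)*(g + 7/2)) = g^2 + 9*g/2 + 7/2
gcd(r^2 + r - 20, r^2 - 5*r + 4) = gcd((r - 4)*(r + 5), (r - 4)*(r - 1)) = r - 4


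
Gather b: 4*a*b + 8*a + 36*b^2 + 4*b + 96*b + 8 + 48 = 8*a + 36*b^2 + b*(4*a + 100) + 56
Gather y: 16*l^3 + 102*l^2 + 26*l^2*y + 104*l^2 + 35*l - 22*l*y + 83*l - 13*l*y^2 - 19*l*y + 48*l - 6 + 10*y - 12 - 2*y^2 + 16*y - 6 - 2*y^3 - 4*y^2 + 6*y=16*l^3 + 206*l^2 + 166*l - 2*y^3 + y^2*(-13*l - 6) + y*(26*l^2 - 41*l + 32) - 24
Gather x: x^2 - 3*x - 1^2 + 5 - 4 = x^2 - 3*x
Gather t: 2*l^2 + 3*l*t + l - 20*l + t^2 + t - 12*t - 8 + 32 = 2*l^2 - 19*l + t^2 + t*(3*l - 11) + 24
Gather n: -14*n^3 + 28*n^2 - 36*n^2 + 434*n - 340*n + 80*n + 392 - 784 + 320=-14*n^3 - 8*n^2 + 174*n - 72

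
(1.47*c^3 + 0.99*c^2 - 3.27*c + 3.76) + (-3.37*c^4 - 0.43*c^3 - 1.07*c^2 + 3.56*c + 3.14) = -3.37*c^4 + 1.04*c^3 - 0.0800000000000001*c^2 + 0.29*c + 6.9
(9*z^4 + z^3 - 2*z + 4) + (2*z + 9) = 9*z^4 + z^3 + 13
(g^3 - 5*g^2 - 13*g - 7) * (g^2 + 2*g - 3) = g^5 - 3*g^4 - 26*g^3 - 18*g^2 + 25*g + 21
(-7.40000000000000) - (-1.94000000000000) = -5.46000000000000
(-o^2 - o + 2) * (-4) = 4*o^2 + 4*o - 8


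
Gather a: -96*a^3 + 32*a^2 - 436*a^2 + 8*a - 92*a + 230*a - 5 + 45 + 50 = -96*a^3 - 404*a^2 + 146*a + 90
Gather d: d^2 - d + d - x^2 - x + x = d^2 - x^2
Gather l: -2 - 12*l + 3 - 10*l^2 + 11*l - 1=-10*l^2 - l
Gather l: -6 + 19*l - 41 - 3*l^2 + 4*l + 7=-3*l^2 + 23*l - 40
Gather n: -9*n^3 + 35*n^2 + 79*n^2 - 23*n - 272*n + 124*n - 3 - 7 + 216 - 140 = -9*n^3 + 114*n^2 - 171*n + 66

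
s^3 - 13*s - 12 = (s - 4)*(s + 1)*(s + 3)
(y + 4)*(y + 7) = y^2 + 11*y + 28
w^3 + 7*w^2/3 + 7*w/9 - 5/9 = (w - 1/3)*(w + 1)*(w + 5/3)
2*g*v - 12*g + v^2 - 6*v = (2*g + v)*(v - 6)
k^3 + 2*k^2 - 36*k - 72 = (k - 6)*(k + 2)*(k + 6)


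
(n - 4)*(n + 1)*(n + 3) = n^3 - 13*n - 12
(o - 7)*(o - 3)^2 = o^3 - 13*o^2 + 51*o - 63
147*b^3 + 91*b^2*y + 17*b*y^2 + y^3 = (3*b + y)*(7*b + y)^2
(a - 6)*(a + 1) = a^2 - 5*a - 6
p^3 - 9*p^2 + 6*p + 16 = (p - 8)*(p - 2)*(p + 1)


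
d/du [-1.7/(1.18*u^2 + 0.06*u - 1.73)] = (4.012*u + 0.102)/(1.18*u^2 + 0.06*u - 1.73)^2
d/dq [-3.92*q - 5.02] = -3.92000000000000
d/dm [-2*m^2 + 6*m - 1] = 6 - 4*m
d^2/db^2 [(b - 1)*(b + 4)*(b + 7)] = 6*b + 20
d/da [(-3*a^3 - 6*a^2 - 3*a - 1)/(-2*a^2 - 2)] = (3*a^4 + 6*a^2 + 10*a + 3)/(2*(a^4 + 2*a^2 + 1))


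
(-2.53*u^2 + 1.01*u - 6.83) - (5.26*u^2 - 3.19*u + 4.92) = -7.79*u^2 + 4.2*u - 11.75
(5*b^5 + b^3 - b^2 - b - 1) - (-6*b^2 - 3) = 5*b^5 + b^3 + 5*b^2 - b + 2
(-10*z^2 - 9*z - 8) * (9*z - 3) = -90*z^3 - 51*z^2 - 45*z + 24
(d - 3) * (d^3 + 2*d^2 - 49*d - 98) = d^4 - d^3 - 55*d^2 + 49*d + 294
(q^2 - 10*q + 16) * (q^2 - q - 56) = q^4 - 11*q^3 - 30*q^2 + 544*q - 896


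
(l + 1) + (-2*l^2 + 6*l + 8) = -2*l^2 + 7*l + 9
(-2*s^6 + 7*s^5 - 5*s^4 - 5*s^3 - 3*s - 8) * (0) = 0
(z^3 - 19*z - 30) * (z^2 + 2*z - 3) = z^5 + 2*z^4 - 22*z^3 - 68*z^2 - 3*z + 90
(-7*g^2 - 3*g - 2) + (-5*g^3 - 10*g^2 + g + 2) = -5*g^3 - 17*g^2 - 2*g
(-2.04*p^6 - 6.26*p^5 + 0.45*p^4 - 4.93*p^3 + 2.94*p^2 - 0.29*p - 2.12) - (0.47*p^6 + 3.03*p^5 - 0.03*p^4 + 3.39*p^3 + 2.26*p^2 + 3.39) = -2.51*p^6 - 9.29*p^5 + 0.48*p^4 - 8.32*p^3 + 0.68*p^2 - 0.29*p - 5.51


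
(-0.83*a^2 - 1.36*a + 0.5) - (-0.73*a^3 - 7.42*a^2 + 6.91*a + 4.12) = 0.73*a^3 + 6.59*a^2 - 8.27*a - 3.62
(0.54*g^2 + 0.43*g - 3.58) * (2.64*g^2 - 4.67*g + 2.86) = 1.4256*g^4 - 1.3866*g^3 - 9.9149*g^2 + 17.9484*g - 10.2388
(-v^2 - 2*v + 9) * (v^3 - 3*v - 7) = -v^5 - 2*v^4 + 12*v^3 + 13*v^2 - 13*v - 63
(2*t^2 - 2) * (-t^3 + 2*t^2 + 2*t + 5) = -2*t^5 + 4*t^4 + 6*t^3 + 6*t^2 - 4*t - 10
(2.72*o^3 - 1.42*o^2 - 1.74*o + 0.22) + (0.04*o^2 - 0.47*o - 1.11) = 2.72*o^3 - 1.38*o^2 - 2.21*o - 0.89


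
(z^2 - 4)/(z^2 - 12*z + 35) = (z^2 - 4)/(z^2 - 12*z + 35)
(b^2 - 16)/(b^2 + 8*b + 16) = (b - 4)/(b + 4)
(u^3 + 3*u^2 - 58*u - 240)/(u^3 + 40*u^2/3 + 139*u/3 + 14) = 3*(u^2 - 3*u - 40)/(3*u^2 + 22*u + 7)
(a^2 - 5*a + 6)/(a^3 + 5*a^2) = (a^2 - 5*a + 6)/(a^2*(a + 5))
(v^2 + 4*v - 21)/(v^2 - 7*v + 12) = (v + 7)/(v - 4)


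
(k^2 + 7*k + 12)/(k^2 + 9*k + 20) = (k + 3)/(k + 5)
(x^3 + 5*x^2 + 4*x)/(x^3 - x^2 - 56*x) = (x^2 + 5*x + 4)/(x^2 - x - 56)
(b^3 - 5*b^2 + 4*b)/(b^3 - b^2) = (b - 4)/b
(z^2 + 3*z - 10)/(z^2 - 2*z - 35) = (z - 2)/(z - 7)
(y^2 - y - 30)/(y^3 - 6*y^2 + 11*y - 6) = (y^2 - y - 30)/(y^3 - 6*y^2 + 11*y - 6)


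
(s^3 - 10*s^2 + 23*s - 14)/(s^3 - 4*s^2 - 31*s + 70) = (s - 1)/(s + 5)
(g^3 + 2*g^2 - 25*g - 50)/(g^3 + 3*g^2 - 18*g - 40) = (g - 5)/(g - 4)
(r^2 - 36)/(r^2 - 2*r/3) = 3*(r^2 - 36)/(r*(3*r - 2))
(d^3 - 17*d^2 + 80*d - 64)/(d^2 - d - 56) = (d^2 - 9*d + 8)/(d + 7)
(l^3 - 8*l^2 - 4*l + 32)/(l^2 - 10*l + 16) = l + 2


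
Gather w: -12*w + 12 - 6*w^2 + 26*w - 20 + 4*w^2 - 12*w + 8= -2*w^2 + 2*w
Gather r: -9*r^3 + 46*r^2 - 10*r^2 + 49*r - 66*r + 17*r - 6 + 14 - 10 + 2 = -9*r^3 + 36*r^2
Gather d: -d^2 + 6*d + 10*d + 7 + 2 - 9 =-d^2 + 16*d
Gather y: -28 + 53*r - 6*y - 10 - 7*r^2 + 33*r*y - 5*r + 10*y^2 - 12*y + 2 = -7*r^2 + 48*r + 10*y^2 + y*(33*r - 18) - 36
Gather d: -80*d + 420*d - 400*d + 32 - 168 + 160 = 24 - 60*d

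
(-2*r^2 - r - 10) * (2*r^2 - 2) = -4*r^4 - 2*r^3 - 16*r^2 + 2*r + 20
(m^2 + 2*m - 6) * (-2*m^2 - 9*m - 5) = -2*m^4 - 13*m^3 - 11*m^2 + 44*m + 30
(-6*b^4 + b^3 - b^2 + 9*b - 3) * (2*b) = -12*b^5 + 2*b^4 - 2*b^3 + 18*b^2 - 6*b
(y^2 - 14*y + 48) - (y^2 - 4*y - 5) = 53 - 10*y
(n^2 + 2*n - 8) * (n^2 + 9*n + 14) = n^4 + 11*n^3 + 24*n^2 - 44*n - 112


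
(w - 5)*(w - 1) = w^2 - 6*w + 5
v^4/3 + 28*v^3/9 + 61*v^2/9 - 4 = (v/3 + 1/3)*(v - 2/3)*(v + 3)*(v + 6)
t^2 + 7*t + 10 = (t + 2)*(t + 5)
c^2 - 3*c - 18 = (c - 6)*(c + 3)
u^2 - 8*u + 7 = (u - 7)*(u - 1)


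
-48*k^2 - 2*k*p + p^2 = (-8*k + p)*(6*k + p)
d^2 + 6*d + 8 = (d + 2)*(d + 4)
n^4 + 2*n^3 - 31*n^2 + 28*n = n*(n - 4)*(n - 1)*(n + 7)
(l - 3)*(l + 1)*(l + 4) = l^3 + 2*l^2 - 11*l - 12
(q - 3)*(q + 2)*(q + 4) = q^3 + 3*q^2 - 10*q - 24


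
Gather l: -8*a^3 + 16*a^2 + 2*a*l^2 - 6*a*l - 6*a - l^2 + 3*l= -8*a^3 + 16*a^2 - 6*a + l^2*(2*a - 1) + l*(3 - 6*a)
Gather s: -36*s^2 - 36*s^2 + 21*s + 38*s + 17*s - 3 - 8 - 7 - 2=-72*s^2 + 76*s - 20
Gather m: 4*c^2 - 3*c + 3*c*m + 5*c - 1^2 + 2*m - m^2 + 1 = 4*c^2 + 2*c - m^2 + m*(3*c + 2)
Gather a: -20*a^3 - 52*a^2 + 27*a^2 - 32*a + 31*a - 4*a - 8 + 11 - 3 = -20*a^3 - 25*a^2 - 5*a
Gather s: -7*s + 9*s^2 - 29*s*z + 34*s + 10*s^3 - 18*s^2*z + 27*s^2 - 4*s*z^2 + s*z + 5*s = 10*s^3 + s^2*(36 - 18*z) + s*(-4*z^2 - 28*z + 32)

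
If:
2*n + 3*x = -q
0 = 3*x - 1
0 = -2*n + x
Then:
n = 1/6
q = -4/3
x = 1/3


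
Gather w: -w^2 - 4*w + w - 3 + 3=-w^2 - 3*w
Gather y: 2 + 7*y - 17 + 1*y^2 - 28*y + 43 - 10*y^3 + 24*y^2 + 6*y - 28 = -10*y^3 + 25*y^2 - 15*y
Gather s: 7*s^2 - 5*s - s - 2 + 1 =7*s^2 - 6*s - 1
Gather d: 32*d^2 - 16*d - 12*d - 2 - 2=32*d^2 - 28*d - 4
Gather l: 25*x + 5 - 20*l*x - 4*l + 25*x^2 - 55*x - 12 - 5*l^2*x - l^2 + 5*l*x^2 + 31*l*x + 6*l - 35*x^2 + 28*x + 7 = l^2*(-5*x - 1) + l*(5*x^2 + 11*x + 2) - 10*x^2 - 2*x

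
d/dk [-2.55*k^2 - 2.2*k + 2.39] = -5.1*k - 2.2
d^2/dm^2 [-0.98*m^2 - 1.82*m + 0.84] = -1.96000000000000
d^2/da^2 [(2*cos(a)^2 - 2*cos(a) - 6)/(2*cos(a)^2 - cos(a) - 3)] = 2*((1 - cos(2*a))^2/2 + 141*cos(a)/4 - 7*cos(2*a) + 23*cos(3*a)/4 - 27)/((cos(a) + 1)^2*(2*cos(a) - 3)^3)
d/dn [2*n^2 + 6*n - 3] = 4*n + 6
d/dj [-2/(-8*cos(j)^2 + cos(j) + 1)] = 2*(16*cos(j) - 1)*sin(j)/(-8*cos(j)^2 + cos(j) + 1)^2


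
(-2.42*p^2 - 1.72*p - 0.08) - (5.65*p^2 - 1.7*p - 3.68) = -8.07*p^2 - 0.02*p + 3.6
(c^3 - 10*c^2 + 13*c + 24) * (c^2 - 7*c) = c^5 - 17*c^4 + 83*c^3 - 67*c^2 - 168*c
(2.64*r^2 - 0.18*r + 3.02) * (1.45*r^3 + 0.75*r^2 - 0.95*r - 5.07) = 3.828*r^5 + 1.719*r^4 + 1.736*r^3 - 10.9488*r^2 - 1.9564*r - 15.3114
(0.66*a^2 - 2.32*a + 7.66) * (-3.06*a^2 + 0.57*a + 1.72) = -2.0196*a^4 + 7.4754*a^3 - 23.6268*a^2 + 0.3758*a + 13.1752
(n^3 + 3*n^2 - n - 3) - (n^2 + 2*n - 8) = n^3 + 2*n^2 - 3*n + 5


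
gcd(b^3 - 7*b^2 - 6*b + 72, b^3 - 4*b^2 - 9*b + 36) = b^2 - b - 12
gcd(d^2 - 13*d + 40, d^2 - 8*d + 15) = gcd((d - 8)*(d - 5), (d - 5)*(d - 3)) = d - 5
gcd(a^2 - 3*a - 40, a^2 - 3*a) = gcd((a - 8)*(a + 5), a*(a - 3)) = 1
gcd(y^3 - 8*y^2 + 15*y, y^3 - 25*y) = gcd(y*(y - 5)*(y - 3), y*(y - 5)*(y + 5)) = y^2 - 5*y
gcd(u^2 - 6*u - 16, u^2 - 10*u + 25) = 1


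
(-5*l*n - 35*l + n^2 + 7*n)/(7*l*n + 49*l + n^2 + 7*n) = (-5*l + n)/(7*l + n)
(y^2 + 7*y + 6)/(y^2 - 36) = (y + 1)/(y - 6)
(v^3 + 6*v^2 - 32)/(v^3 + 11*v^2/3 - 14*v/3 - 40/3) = 3*(v + 4)/(3*v + 5)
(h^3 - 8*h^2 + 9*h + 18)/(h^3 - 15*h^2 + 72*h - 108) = (h + 1)/(h - 6)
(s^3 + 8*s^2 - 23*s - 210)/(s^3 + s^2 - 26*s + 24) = (s^2 + 2*s - 35)/(s^2 - 5*s + 4)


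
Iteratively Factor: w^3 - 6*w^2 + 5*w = (w - 1)*(w^2 - 5*w) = w*(w - 1)*(w - 5)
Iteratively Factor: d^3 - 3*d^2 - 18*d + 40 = (d - 2)*(d^2 - d - 20) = (d - 2)*(d + 4)*(d - 5)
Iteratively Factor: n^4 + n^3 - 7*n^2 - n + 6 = (n - 1)*(n^3 + 2*n^2 - 5*n - 6) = (n - 1)*(n + 3)*(n^2 - n - 2) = (n - 1)*(n + 1)*(n + 3)*(n - 2)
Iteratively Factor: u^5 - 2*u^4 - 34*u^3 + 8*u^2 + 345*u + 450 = (u - 5)*(u^4 + 3*u^3 - 19*u^2 - 87*u - 90) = (u - 5)*(u + 2)*(u^3 + u^2 - 21*u - 45) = (u - 5)*(u + 2)*(u + 3)*(u^2 - 2*u - 15) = (u - 5)^2*(u + 2)*(u + 3)*(u + 3)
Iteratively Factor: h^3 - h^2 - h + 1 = (h - 1)*(h^2 - 1) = (h - 1)*(h + 1)*(h - 1)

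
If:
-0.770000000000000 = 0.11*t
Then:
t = -7.00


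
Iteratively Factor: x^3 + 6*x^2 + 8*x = (x + 2)*(x^2 + 4*x) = (x + 2)*(x + 4)*(x)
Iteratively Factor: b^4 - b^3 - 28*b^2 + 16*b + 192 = (b - 4)*(b^3 + 3*b^2 - 16*b - 48) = (b - 4)*(b + 3)*(b^2 - 16) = (b - 4)^2*(b + 3)*(b + 4)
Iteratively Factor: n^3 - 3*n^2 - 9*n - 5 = (n + 1)*(n^2 - 4*n - 5) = (n - 5)*(n + 1)*(n + 1)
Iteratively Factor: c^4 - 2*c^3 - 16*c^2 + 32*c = (c - 2)*(c^3 - 16*c) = c*(c - 2)*(c^2 - 16) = c*(c - 2)*(c + 4)*(c - 4)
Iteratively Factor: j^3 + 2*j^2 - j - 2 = (j - 1)*(j^2 + 3*j + 2) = (j - 1)*(j + 2)*(j + 1)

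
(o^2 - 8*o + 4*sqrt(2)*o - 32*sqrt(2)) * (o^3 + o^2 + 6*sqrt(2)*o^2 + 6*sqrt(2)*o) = o^5 - 7*o^4 + 10*sqrt(2)*o^4 - 70*sqrt(2)*o^3 + 40*o^3 - 336*o^2 - 80*sqrt(2)*o^2 - 384*o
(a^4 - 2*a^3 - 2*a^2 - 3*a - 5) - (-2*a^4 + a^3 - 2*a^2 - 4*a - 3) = 3*a^4 - 3*a^3 + a - 2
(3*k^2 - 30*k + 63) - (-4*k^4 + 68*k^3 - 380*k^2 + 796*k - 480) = 4*k^4 - 68*k^3 + 383*k^2 - 826*k + 543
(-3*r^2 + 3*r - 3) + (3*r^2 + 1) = 3*r - 2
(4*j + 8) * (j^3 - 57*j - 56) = 4*j^4 + 8*j^3 - 228*j^2 - 680*j - 448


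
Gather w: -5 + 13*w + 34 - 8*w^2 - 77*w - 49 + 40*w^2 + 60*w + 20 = 32*w^2 - 4*w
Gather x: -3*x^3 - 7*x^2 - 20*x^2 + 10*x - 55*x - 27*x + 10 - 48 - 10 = -3*x^3 - 27*x^2 - 72*x - 48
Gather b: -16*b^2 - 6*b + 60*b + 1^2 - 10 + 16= -16*b^2 + 54*b + 7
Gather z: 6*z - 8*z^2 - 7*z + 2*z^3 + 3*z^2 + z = 2*z^3 - 5*z^2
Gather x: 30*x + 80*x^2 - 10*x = 80*x^2 + 20*x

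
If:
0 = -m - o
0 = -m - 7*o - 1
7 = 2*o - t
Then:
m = 1/6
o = -1/6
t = -22/3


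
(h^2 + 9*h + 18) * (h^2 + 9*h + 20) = h^4 + 18*h^3 + 119*h^2 + 342*h + 360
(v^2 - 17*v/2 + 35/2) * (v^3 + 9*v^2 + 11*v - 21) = v^5 + v^4/2 - 48*v^3 + 43*v^2 + 371*v - 735/2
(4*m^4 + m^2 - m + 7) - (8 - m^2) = 4*m^4 + 2*m^2 - m - 1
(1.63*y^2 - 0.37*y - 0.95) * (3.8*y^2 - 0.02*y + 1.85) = 6.194*y^4 - 1.4386*y^3 - 0.5871*y^2 - 0.6655*y - 1.7575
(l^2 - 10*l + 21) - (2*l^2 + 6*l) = -l^2 - 16*l + 21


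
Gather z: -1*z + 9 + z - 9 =0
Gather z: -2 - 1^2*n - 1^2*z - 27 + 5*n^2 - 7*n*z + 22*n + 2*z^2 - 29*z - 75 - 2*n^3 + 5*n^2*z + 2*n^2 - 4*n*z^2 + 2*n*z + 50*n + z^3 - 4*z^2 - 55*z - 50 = -2*n^3 + 7*n^2 + 71*n + z^3 + z^2*(-4*n - 2) + z*(5*n^2 - 5*n - 85) - 154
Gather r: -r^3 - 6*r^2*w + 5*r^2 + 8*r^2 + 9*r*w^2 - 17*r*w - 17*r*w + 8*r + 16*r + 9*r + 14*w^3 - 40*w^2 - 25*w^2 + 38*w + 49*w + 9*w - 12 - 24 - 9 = -r^3 + r^2*(13 - 6*w) + r*(9*w^2 - 34*w + 33) + 14*w^3 - 65*w^2 + 96*w - 45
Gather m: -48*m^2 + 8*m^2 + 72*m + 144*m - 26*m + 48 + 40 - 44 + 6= -40*m^2 + 190*m + 50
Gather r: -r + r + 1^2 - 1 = 0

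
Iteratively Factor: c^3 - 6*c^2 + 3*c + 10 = (c + 1)*(c^2 - 7*c + 10) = (c - 5)*(c + 1)*(c - 2)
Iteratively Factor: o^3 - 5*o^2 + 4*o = (o - 1)*(o^2 - 4*o) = (o - 4)*(o - 1)*(o)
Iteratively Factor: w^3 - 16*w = (w + 4)*(w^2 - 4*w) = w*(w + 4)*(w - 4)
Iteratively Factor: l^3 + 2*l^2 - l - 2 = (l + 1)*(l^2 + l - 2) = (l + 1)*(l + 2)*(l - 1)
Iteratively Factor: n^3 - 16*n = (n - 4)*(n^2 + 4*n) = (n - 4)*(n + 4)*(n)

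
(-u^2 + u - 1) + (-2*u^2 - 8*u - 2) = -3*u^2 - 7*u - 3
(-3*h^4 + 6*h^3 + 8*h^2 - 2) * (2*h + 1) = -6*h^5 + 9*h^4 + 22*h^3 + 8*h^2 - 4*h - 2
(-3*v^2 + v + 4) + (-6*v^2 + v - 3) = -9*v^2 + 2*v + 1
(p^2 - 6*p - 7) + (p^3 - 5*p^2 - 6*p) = p^3 - 4*p^2 - 12*p - 7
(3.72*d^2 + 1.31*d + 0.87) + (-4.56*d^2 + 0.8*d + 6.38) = -0.839999999999999*d^2 + 2.11*d + 7.25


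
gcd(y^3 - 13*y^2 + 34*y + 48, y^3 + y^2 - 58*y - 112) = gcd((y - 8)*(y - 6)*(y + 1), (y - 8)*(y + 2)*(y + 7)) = y - 8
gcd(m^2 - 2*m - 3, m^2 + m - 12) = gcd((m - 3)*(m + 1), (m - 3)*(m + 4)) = m - 3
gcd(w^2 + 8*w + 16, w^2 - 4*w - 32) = w + 4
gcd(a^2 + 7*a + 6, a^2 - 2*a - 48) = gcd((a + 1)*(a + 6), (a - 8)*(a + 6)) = a + 6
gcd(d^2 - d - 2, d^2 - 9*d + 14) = d - 2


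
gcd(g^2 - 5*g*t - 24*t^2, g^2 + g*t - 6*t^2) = g + 3*t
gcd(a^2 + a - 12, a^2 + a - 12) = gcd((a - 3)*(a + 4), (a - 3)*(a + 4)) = a^2 + a - 12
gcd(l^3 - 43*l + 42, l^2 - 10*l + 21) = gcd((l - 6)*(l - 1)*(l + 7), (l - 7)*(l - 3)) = 1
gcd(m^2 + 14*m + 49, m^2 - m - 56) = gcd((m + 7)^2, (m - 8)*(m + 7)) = m + 7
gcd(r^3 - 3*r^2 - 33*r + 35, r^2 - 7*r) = r - 7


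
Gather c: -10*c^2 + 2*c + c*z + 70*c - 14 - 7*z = -10*c^2 + c*(z + 72) - 7*z - 14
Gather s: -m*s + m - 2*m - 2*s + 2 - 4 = -m + s*(-m - 2) - 2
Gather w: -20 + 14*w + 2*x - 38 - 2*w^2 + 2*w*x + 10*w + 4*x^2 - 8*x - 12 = -2*w^2 + w*(2*x + 24) + 4*x^2 - 6*x - 70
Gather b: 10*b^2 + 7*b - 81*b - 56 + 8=10*b^2 - 74*b - 48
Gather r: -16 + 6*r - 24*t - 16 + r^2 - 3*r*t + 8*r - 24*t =r^2 + r*(14 - 3*t) - 48*t - 32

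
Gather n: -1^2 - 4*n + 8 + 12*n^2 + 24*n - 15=12*n^2 + 20*n - 8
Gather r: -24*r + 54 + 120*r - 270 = 96*r - 216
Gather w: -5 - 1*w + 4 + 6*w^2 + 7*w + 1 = 6*w^2 + 6*w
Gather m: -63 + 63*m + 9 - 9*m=54*m - 54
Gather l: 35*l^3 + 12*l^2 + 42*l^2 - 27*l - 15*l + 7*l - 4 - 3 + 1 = 35*l^3 + 54*l^2 - 35*l - 6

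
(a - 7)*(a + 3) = a^2 - 4*a - 21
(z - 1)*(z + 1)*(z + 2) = z^3 + 2*z^2 - z - 2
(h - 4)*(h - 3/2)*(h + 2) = h^3 - 7*h^2/2 - 5*h + 12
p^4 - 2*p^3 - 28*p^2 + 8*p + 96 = (p - 6)*(p - 2)*(p + 2)*(p + 4)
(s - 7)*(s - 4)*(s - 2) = s^3 - 13*s^2 + 50*s - 56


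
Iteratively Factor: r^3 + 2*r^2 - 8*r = (r)*(r^2 + 2*r - 8) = r*(r - 2)*(r + 4)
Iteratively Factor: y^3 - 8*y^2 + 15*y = (y - 5)*(y^2 - 3*y) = (y - 5)*(y - 3)*(y)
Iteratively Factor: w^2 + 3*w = (w)*(w + 3)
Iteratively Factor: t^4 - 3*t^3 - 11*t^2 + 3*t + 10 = (t - 1)*(t^3 - 2*t^2 - 13*t - 10) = (t - 1)*(t + 2)*(t^2 - 4*t - 5) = (t - 1)*(t + 1)*(t + 2)*(t - 5)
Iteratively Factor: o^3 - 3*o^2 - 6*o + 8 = (o - 1)*(o^2 - 2*o - 8) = (o - 1)*(o + 2)*(o - 4)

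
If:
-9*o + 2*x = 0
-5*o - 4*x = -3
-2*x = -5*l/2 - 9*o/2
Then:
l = 27/115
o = 3/23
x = 27/46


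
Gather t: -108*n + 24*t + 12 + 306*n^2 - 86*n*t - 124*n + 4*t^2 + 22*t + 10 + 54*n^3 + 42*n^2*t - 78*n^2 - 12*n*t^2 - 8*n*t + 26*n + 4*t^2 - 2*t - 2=54*n^3 + 228*n^2 - 206*n + t^2*(8 - 12*n) + t*(42*n^2 - 94*n + 44) + 20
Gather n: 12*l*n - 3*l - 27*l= 12*l*n - 30*l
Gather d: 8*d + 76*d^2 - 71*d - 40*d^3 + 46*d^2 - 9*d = -40*d^3 + 122*d^2 - 72*d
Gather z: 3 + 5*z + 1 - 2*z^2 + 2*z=-2*z^2 + 7*z + 4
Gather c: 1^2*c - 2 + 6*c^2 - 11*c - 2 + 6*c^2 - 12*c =12*c^2 - 22*c - 4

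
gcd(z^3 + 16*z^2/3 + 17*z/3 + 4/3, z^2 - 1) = z + 1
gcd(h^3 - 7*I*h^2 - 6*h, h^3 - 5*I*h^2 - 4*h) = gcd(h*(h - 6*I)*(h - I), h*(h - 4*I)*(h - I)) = h^2 - I*h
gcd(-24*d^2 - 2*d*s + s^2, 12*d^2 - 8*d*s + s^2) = -6*d + s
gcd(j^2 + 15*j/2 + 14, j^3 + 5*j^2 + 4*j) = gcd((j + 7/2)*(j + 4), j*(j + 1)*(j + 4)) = j + 4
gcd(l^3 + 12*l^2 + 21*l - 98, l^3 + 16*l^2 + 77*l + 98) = l^2 + 14*l + 49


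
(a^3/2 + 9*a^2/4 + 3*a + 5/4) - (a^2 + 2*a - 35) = a^3/2 + 5*a^2/4 + a + 145/4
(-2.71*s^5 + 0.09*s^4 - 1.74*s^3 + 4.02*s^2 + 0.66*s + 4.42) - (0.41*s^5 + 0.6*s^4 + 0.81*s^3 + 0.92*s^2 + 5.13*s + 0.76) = -3.12*s^5 - 0.51*s^4 - 2.55*s^3 + 3.1*s^2 - 4.47*s + 3.66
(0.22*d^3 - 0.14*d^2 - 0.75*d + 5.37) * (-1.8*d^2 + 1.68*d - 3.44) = -0.396*d^5 + 0.6216*d^4 + 0.358*d^3 - 10.4444*d^2 + 11.6016*d - 18.4728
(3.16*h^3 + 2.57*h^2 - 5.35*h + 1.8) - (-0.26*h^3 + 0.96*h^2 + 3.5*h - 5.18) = 3.42*h^3 + 1.61*h^2 - 8.85*h + 6.98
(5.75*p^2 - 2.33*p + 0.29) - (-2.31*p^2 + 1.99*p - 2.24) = 8.06*p^2 - 4.32*p + 2.53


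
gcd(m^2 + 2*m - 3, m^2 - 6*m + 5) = m - 1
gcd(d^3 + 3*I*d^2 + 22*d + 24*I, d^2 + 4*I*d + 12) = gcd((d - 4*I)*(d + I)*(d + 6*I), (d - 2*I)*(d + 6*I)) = d + 6*I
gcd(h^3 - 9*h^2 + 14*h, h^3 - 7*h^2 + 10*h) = h^2 - 2*h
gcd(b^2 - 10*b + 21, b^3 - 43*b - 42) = b - 7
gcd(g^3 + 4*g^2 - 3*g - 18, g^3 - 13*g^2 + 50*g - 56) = g - 2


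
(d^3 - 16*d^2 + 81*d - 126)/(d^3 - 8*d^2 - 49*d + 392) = (d^2 - 9*d + 18)/(d^2 - d - 56)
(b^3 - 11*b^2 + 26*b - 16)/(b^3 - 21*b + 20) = (b^2 - 10*b + 16)/(b^2 + b - 20)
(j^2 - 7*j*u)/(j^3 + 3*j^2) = (j - 7*u)/(j*(j + 3))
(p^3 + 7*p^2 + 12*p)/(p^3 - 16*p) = (p + 3)/(p - 4)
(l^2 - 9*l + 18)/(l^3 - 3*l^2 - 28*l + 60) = (l - 3)/(l^2 + 3*l - 10)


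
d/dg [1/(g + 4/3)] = -9/(3*g + 4)^2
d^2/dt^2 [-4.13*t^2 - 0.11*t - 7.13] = -8.26000000000000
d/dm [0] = 0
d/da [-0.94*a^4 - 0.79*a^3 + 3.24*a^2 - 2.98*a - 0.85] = -3.76*a^3 - 2.37*a^2 + 6.48*a - 2.98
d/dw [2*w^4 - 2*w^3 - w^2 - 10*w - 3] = 8*w^3 - 6*w^2 - 2*w - 10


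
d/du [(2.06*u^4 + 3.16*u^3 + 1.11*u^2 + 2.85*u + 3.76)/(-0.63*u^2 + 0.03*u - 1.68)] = (-2.5956*u^5 - 1.8054*u^4 - 13.6536*u^3 - 14.0976*u^2 + 1.008*u - 4.9008)/(0.3969*u^4 - 0.0378*u^3 + 2.1177*u^2 - 0.1008*u + 2.8224)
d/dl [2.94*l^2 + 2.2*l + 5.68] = 5.88*l + 2.2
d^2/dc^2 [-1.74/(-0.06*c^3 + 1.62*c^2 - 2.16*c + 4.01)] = ((5.6376 - 0.6264*c)*(0.06*c^3 - 1.62*c^2 + 2.16*c - 4.01) + 1.74*(0.18*c^2 - 3.24*c + 2.16)*(0.36*c^2 - 6.48*c + 4.32))/(0.06*c^3 - 1.62*c^2 + 2.16*c - 4.01)^3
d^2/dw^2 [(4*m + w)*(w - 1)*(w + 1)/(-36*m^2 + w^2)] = 2*(5184*m^5 + 3888*m^4*w + 432*m^3*w^2 - 144*m^3 + 36*m^2*w^3 - 108*m^2*w - 12*m*w^2 - w^3)/(-46656*m^6 + 3888*m^4*w^2 - 108*m^2*w^4 + w^6)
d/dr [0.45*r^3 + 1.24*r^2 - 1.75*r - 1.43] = 1.35*r^2 + 2.48*r - 1.75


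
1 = 1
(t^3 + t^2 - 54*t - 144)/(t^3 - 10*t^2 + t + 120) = (t + 6)/(t - 5)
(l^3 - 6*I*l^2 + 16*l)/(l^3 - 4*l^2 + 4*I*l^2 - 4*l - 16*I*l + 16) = l*(l - 8*I)/(l^2 + 2*l*(-2 + I) - 8*I)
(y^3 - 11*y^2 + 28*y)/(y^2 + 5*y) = (y^2 - 11*y + 28)/(y + 5)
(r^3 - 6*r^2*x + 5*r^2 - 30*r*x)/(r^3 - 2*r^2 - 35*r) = (r - 6*x)/(r - 7)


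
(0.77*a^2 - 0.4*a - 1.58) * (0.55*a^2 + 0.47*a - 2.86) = 0.4235*a^4 + 0.1419*a^3 - 3.2592*a^2 + 0.4014*a + 4.5188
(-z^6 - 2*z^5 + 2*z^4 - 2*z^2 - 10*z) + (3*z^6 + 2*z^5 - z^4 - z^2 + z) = 2*z^6 + z^4 - 3*z^2 - 9*z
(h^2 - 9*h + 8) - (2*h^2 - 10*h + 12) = -h^2 + h - 4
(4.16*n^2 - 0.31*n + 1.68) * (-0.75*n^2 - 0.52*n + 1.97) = -3.12*n^4 - 1.9307*n^3 + 7.0964*n^2 - 1.4843*n + 3.3096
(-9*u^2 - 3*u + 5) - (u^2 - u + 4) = -10*u^2 - 2*u + 1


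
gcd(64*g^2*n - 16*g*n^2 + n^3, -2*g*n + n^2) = n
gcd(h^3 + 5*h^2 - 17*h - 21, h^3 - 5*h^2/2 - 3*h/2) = h - 3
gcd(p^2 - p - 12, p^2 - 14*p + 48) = 1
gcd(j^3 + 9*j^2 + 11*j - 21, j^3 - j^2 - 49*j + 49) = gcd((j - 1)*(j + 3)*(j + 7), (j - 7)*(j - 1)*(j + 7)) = j^2 + 6*j - 7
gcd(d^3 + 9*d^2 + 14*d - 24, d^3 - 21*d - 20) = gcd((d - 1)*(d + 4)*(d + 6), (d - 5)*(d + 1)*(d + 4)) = d + 4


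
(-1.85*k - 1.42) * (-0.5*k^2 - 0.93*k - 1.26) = 0.925*k^3 + 2.4305*k^2 + 3.6516*k + 1.7892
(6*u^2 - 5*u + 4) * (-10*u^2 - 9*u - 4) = -60*u^4 - 4*u^3 - 19*u^2 - 16*u - 16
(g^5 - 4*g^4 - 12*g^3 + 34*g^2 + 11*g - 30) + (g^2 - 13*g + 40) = g^5 - 4*g^4 - 12*g^3 + 35*g^2 - 2*g + 10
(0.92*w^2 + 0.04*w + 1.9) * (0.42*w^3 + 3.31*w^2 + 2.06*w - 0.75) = 0.3864*w^5 + 3.062*w^4 + 2.8256*w^3 + 5.6814*w^2 + 3.884*w - 1.425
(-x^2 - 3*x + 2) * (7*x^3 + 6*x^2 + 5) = -7*x^5 - 27*x^4 - 4*x^3 + 7*x^2 - 15*x + 10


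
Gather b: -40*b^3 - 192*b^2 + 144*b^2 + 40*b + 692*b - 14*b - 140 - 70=-40*b^3 - 48*b^2 + 718*b - 210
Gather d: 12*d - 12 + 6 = 12*d - 6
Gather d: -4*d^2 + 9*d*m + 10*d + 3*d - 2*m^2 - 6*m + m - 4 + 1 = -4*d^2 + d*(9*m + 13) - 2*m^2 - 5*m - 3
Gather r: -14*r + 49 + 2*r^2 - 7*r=2*r^2 - 21*r + 49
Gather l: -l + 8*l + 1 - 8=7*l - 7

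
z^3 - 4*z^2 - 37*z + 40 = (z - 8)*(z - 1)*(z + 5)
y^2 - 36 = (y - 6)*(y + 6)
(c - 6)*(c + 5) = c^2 - c - 30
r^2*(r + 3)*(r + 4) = r^4 + 7*r^3 + 12*r^2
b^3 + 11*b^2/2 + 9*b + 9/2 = (b + 1)*(b + 3/2)*(b + 3)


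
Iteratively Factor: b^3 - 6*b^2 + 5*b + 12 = (b - 3)*(b^2 - 3*b - 4) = (b - 3)*(b + 1)*(b - 4)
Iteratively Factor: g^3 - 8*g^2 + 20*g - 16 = (g - 2)*(g^2 - 6*g + 8) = (g - 4)*(g - 2)*(g - 2)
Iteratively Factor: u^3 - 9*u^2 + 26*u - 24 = (u - 4)*(u^2 - 5*u + 6) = (u - 4)*(u - 2)*(u - 3)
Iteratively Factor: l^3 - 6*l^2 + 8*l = (l - 2)*(l^2 - 4*l) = l*(l - 2)*(l - 4)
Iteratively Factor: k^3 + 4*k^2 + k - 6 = (k + 3)*(k^2 + k - 2) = (k - 1)*(k + 3)*(k + 2)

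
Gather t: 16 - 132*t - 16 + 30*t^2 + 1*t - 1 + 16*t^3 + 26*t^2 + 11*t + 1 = 16*t^3 + 56*t^2 - 120*t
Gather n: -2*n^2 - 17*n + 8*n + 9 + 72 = -2*n^2 - 9*n + 81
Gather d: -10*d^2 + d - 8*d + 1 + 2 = -10*d^2 - 7*d + 3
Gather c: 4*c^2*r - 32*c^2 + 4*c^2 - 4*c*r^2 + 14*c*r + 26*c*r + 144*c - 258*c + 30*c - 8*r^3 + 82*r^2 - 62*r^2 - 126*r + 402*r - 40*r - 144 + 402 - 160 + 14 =c^2*(4*r - 28) + c*(-4*r^2 + 40*r - 84) - 8*r^3 + 20*r^2 + 236*r + 112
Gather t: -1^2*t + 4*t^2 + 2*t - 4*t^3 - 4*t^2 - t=-4*t^3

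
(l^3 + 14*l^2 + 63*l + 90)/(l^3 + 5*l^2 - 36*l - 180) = (l + 3)/(l - 6)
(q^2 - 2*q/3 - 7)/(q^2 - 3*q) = (q + 7/3)/q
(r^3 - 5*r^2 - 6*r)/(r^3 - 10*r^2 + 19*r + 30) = r/(r - 5)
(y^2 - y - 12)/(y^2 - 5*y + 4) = (y + 3)/(y - 1)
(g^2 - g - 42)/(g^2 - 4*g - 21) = (g + 6)/(g + 3)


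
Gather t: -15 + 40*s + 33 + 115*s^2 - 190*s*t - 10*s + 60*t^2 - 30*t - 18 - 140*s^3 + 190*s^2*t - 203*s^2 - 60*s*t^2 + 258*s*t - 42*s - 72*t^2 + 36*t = -140*s^3 - 88*s^2 - 12*s + t^2*(-60*s - 12) + t*(190*s^2 + 68*s + 6)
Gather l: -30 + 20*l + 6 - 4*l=16*l - 24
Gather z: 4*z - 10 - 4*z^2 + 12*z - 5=-4*z^2 + 16*z - 15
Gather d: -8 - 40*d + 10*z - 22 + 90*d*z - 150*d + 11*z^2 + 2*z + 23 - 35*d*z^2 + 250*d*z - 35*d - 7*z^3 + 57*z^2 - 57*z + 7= d*(-35*z^2 + 340*z - 225) - 7*z^3 + 68*z^2 - 45*z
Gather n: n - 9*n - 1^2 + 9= 8 - 8*n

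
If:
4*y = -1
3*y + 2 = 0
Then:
No Solution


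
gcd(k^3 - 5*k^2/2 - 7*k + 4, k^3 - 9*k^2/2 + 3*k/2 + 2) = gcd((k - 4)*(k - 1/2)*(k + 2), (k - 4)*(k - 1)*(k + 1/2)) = k - 4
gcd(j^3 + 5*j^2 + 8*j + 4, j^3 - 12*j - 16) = j^2 + 4*j + 4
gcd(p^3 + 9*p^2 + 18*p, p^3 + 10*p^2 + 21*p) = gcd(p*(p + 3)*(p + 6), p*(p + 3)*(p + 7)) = p^2 + 3*p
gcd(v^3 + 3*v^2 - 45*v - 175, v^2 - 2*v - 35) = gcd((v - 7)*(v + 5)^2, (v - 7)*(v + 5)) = v^2 - 2*v - 35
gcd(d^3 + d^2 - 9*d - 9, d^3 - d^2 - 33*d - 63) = d + 3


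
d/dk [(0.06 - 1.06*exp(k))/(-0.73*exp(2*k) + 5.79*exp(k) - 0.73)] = (-0.7738*exp(2*k) + 0.0876000000000001*exp(k) + 0.4264)*exp(k)/(0.5329*exp(4*k) - 8.4534*exp(3*k) + 34.5899*exp(2*k) - 8.4534*exp(k) + 0.5329)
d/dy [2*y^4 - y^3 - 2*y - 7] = 8*y^3 - 3*y^2 - 2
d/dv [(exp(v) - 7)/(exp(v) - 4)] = 3*exp(v)/(exp(v) - 4)^2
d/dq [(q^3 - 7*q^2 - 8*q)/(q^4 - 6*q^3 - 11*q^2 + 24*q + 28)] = (-q^4 + 16*q^3 - 60*q^2 + 56*q - 224)/(q^6 - 14*q^5 + 41*q^4 + 112*q^3 - 376*q^2 - 224*q + 784)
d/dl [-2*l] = -2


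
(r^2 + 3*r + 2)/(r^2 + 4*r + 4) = (r + 1)/(r + 2)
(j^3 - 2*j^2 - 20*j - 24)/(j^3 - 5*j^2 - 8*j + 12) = (j + 2)/(j - 1)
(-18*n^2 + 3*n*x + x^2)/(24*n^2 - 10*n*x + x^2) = (-18*n^2 + 3*n*x + x^2)/(24*n^2 - 10*n*x + x^2)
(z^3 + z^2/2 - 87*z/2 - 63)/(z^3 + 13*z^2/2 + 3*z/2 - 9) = (z - 7)/(z - 1)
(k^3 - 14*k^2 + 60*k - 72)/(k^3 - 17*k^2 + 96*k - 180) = (k - 2)/(k - 5)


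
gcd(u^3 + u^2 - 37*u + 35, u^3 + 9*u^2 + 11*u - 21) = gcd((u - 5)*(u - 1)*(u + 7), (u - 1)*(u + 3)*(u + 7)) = u^2 + 6*u - 7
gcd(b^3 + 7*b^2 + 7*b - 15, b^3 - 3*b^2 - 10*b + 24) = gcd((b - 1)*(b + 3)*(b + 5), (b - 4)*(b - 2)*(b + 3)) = b + 3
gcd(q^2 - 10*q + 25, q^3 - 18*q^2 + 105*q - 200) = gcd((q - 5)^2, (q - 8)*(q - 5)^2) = q^2 - 10*q + 25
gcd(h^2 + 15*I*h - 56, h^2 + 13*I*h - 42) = h + 7*I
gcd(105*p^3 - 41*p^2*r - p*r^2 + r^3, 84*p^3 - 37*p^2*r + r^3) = 21*p^2 - 4*p*r - r^2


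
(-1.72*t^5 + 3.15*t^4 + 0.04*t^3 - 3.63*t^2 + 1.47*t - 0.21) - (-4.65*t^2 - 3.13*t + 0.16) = -1.72*t^5 + 3.15*t^4 + 0.04*t^3 + 1.02*t^2 + 4.6*t - 0.37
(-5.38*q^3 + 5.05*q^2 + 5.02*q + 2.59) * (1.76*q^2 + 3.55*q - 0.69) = -9.4688*q^5 - 10.211*q^4 + 30.4749*q^3 + 18.8949*q^2 + 5.7307*q - 1.7871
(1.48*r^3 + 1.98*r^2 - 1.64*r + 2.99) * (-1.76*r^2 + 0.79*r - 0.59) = -2.6048*r^5 - 2.3156*r^4 + 3.5774*r^3 - 7.7262*r^2 + 3.3297*r - 1.7641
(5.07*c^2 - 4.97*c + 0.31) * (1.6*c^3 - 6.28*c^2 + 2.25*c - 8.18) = 8.112*c^5 - 39.7916*c^4 + 43.1151*c^3 - 54.6019*c^2 + 41.3521*c - 2.5358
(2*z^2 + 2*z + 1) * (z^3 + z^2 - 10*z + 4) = 2*z^5 + 4*z^4 - 17*z^3 - 11*z^2 - 2*z + 4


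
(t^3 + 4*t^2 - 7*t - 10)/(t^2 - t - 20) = (-t^3 - 4*t^2 + 7*t + 10)/(-t^2 + t + 20)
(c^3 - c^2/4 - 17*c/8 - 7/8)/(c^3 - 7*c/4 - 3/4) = (4*c - 7)/(2*(2*c - 3))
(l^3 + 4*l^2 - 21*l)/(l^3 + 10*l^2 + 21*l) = (l - 3)/(l + 3)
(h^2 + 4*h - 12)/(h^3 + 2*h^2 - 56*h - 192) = (h - 2)/(h^2 - 4*h - 32)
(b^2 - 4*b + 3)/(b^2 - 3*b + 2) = (b - 3)/(b - 2)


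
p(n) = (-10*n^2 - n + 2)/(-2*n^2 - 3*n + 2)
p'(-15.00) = 0.04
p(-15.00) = 5.54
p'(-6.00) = 0.45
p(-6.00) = 6.77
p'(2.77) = 0.28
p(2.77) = 3.58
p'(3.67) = 0.20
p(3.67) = 3.79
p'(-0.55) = 3.24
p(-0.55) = -0.16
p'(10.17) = 0.05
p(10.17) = 4.43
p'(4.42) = 0.16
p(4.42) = 3.93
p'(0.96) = -0.12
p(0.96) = 3.00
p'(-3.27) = 4.45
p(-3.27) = 10.62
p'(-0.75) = 4.48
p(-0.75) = -0.92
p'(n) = (-20*n - 1)/(-2*n^2 - 3*n + 2) + (4*n + 3)*(-10*n^2 - n + 2)/(-2*n^2 - 3*n + 2)^2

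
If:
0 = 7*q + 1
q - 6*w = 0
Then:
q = -1/7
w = -1/42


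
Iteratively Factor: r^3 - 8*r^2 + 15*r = (r)*(r^2 - 8*r + 15) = r*(r - 3)*(r - 5)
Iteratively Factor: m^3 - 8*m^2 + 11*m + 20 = (m - 5)*(m^2 - 3*m - 4) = (m - 5)*(m - 4)*(m + 1)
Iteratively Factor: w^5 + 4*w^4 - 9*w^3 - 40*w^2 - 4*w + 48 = (w + 4)*(w^4 - 9*w^2 - 4*w + 12) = (w - 3)*(w + 4)*(w^3 + 3*w^2 - 4) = (w - 3)*(w - 1)*(w + 4)*(w^2 + 4*w + 4) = (w - 3)*(w - 1)*(w + 2)*(w + 4)*(w + 2)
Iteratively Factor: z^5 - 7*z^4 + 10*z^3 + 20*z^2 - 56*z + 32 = (z - 1)*(z^4 - 6*z^3 + 4*z^2 + 24*z - 32) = (z - 1)*(z + 2)*(z^3 - 8*z^2 + 20*z - 16) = (z - 2)*(z - 1)*(z + 2)*(z^2 - 6*z + 8) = (z - 2)^2*(z - 1)*(z + 2)*(z - 4)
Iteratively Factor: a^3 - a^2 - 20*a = (a + 4)*(a^2 - 5*a) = (a - 5)*(a + 4)*(a)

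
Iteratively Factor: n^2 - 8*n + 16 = (n - 4)*(n - 4)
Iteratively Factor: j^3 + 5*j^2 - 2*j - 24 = (j + 3)*(j^2 + 2*j - 8) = (j - 2)*(j + 3)*(j + 4)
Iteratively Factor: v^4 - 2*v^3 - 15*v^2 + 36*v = (v + 4)*(v^3 - 6*v^2 + 9*v) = (v - 3)*(v + 4)*(v^2 - 3*v) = (v - 3)^2*(v + 4)*(v)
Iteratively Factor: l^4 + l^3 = (l)*(l^3 + l^2) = l^2*(l^2 + l) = l^3*(l + 1)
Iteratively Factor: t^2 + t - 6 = (t - 2)*(t + 3)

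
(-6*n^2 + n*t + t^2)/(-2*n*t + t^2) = (3*n + t)/t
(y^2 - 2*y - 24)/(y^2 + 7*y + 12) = (y - 6)/(y + 3)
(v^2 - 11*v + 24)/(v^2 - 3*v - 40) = (v - 3)/(v + 5)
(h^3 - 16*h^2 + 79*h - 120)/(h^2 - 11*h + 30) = (h^2 - 11*h + 24)/(h - 6)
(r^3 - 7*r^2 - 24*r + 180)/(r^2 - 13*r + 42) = (r^2 - r - 30)/(r - 7)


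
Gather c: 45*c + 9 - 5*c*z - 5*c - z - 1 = c*(40 - 5*z) - z + 8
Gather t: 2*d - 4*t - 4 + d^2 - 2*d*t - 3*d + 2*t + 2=d^2 - d + t*(-2*d - 2) - 2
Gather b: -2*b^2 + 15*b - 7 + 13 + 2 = -2*b^2 + 15*b + 8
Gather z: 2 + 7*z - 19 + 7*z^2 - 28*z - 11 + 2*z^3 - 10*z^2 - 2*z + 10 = 2*z^3 - 3*z^2 - 23*z - 18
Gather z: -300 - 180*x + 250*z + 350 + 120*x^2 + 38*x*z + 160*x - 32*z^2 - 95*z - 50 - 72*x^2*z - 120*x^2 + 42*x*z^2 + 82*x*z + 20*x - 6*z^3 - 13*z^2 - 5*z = -6*z^3 + z^2*(42*x - 45) + z*(-72*x^2 + 120*x + 150)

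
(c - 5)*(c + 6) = c^2 + c - 30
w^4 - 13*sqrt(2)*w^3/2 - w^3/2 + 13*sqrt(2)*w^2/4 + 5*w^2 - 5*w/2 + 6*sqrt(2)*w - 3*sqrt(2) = (w - 1/2)*(w - 6*sqrt(2))*(w - sqrt(2))*(w + sqrt(2)/2)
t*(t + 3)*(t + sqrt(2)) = t^3 + sqrt(2)*t^2 + 3*t^2 + 3*sqrt(2)*t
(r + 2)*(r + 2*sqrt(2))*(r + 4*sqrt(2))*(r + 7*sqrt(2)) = r^4 + 2*r^3 + 13*sqrt(2)*r^3 + 26*sqrt(2)*r^2 + 100*r^2 + 112*sqrt(2)*r + 200*r + 224*sqrt(2)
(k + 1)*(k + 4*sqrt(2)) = k^2 + k + 4*sqrt(2)*k + 4*sqrt(2)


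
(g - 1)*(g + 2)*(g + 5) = g^3 + 6*g^2 + 3*g - 10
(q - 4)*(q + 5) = q^2 + q - 20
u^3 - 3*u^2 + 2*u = u*(u - 2)*(u - 1)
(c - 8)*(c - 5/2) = c^2 - 21*c/2 + 20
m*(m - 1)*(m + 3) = m^3 + 2*m^2 - 3*m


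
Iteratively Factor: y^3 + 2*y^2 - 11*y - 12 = (y - 3)*(y^2 + 5*y + 4) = (y - 3)*(y + 4)*(y + 1)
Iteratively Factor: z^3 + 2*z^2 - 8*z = (z - 2)*(z^2 + 4*z) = (z - 2)*(z + 4)*(z)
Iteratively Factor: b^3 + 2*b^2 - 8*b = (b + 4)*(b^2 - 2*b) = (b - 2)*(b + 4)*(b)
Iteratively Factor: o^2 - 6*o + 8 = (o - 4)*(o - 2)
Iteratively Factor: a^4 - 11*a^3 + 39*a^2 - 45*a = (a - 3)*(a^3 - 8*a^2 + 15*a) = (a - 5)*(a - 3)*(a^2 - 3*a) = a*(a - 5)*(a - 3)*(a - 3)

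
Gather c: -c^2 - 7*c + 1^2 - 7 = -c^2 - 7*c - 6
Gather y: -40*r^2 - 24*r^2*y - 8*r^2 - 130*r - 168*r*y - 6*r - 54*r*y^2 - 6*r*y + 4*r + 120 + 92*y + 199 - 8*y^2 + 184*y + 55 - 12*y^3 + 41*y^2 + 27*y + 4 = -48*r^2 - 132*r - 12*y^3 + y^2*(33 - 54*r) + y*(-24*r^2 - 174*r + 303) + 378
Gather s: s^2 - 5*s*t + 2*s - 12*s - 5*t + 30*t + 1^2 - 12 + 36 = s^2 + s*(-5*t - 10) + 25*t + 25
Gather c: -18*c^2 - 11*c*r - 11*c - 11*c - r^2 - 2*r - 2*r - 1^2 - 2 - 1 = -18*c^2 + c*(-11*r - 22) - r^2 - 4*r - 4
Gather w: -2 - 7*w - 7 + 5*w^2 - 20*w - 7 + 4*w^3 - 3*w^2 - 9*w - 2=4*w^3 + 2*w^2 - 36*w - 18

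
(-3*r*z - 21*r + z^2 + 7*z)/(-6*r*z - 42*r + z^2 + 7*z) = (-3*r + z)/(-6*r + z)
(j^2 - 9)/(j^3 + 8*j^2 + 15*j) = (j - 3)/(j*(j + 5))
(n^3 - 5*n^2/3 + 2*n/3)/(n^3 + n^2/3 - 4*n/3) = (3*n - 2)/(3*n + 4)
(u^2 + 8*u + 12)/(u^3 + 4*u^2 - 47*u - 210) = (u + 2)/(u^2 - 2*u - 35)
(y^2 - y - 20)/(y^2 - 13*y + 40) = (y + 4)/(y - 8)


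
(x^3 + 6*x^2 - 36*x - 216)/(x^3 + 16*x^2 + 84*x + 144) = (x - 6)/(x + 4)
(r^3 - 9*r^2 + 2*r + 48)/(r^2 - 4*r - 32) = (r^2 - r - 6)/(r + 4)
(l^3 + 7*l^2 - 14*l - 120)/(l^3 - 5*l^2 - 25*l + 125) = (l^2 + 2*l - 24)/(l^2 - 10*l + 25)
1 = 1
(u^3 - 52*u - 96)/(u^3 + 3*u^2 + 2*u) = (u^2 - 2*u - 48)/(u*(u + 1))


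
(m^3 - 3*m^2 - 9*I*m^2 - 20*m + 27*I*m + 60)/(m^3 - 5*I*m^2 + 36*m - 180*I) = (m^2 - m*(3 + 4*I) + 12*I)/(m^2 + 36)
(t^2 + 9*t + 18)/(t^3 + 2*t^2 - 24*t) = (t + 3)/(t*(t - 4))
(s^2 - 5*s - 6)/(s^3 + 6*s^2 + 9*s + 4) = (s - 6)/(s^2 + 5*s + 4)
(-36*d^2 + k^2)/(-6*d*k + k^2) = (6*d + k)/k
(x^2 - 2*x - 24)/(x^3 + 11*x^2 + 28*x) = (x - 6)/(x*(x + 7))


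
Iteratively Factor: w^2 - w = (w - 1)*(w)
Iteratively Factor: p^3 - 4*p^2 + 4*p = (p)*(p^2 - 4*p + 4) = p*(p - 2)*(p - 2)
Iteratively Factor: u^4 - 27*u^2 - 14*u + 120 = (u + 4)*(u^3 - 4*u^2 - 11*u + 30) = (u - 2)*(u + 4)*(u^2 - 2*u - 15) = (u - 5)*(u - 2)*(u + 4)*(u + 3)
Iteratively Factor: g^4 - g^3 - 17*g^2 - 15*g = (g - 5)*(g^3 + 4*g^2 + 3*g) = (g - 5)*(g + 3)*(g^2 + g) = g*(g - 5)*(g + 3)*(g + 1)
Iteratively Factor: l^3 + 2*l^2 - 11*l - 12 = (l - 3)*(l^2 + 5*l + 4) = (l - 3)*(l + 4)*(l + 1)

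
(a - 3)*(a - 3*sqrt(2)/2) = a^2 - 3*a - 3*sqrt(2)*a/2 + 9*sqrt(2)/2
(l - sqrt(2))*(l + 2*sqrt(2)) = l^2 + sqrt(2)*l - 4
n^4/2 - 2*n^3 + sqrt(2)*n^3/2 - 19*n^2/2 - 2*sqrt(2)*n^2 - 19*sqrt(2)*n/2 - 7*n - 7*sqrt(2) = (n/2 + sqrt(2)/2)*(n - 7)*(n + 1)*(n + 2)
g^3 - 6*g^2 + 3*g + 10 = (g - 5)*(g - 2)*(g + 1)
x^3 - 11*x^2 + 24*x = x*(x - 8)*(x - 3)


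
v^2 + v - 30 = (v - 5)*(v + 6)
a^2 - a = a*(a - 1)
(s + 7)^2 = s^2 + 14*s + 49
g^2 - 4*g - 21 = (g - 7)*(g + 3)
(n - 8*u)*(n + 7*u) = n^2 - n*u - 56*u^2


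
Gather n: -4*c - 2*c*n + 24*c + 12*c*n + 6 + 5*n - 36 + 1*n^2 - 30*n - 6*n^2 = 20*c - 5*n^2 + n*(10*c - 25) - 30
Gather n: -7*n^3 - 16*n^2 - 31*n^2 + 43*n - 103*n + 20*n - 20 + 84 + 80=-7*n^3 - 47*n^2 - 40*n + 144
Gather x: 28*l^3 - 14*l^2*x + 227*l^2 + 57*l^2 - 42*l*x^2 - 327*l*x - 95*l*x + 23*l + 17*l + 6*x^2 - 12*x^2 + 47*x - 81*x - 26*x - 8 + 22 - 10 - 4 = 28*l^3 + 284*l^2 + 40*l + x^2*(-42*l - 6) + x*(-14*l^2 - 422*l - 60)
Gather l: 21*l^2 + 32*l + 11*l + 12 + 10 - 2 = 21*l^2 + 43*l + 20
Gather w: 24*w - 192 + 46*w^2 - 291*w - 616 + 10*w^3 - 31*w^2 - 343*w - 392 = 10*w^3 + 15*w^2 - 610*w - 1200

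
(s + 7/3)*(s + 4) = s^2 + 19*s/3 + 28/3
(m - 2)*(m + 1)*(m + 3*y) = m^3 + 3*m^2*y - m^2 - 3*m*y - 2*m - 6*y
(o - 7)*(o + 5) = o^2 - 2*o - 35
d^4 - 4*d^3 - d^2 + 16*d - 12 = (d - 3)*(d - 2)*(d - 1)*(d + 2)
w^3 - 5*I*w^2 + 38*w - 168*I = (w - 7*I)*(w - 4*I)*(w + 6*I)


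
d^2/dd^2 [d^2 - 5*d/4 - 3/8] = 2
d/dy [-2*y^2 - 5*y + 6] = -4*y - 5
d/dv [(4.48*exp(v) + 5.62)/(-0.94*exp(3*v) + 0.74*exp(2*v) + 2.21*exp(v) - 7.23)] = (8.4224*exp(3*v) + 12.5332*exp(2*v) - 8.3176*exp(v) - 44.8106)*exp(v)/(0.8836*exp(6*v) - 1.3912*exp(5*v) - 3.6072*exp(4*v) + 16.8632*exp(3*v) - 5.8163*exp(2*v) - 31.9566*exp(v) + 52.2729)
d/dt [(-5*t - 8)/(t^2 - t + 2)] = (-5*t^2 + 5*t + (2*t - 1)*(5*t + 8) - 10)/(t^2 - t + 2)^2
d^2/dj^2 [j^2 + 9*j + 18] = 2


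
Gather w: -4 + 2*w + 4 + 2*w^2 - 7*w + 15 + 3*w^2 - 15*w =5*w^2 - 20*w + 15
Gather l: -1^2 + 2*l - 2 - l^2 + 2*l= -l^2 + 4*l - 3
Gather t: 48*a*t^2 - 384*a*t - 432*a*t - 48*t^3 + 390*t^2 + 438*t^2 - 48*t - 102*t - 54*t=-48*t^3 + t^2*(48*a + 828) + t*(-816*a - 204)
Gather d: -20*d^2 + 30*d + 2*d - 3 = -20*d^2 + 32*d - 3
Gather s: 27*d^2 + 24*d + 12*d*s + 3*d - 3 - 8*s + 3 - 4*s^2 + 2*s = 27*d^2 + 27*d - 4*s^2 + s*(12*d - 6)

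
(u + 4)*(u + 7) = u^2 + 11*u + 28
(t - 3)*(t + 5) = t^2 + 2*t - 15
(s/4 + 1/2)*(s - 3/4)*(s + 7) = s^3/4 + 33*s^2/16 + 29*s/16 - 21/8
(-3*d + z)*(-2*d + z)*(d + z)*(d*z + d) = 6*d^4*z + 6*d^4 + d^3*z^2 + d^3*z - 4*d^2*z^3 - 4*d^2*z^2 + d*z^4 + d*z^3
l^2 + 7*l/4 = l*(l + 7/4)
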